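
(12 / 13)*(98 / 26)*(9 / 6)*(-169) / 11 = -882 / 11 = -80.18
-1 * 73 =-73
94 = 94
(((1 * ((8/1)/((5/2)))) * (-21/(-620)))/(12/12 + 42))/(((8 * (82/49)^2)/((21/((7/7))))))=1058841/448154600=0.00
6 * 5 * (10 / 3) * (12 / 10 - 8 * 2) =-1480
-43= -43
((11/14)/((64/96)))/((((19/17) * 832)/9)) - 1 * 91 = -40273735/442624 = -90.99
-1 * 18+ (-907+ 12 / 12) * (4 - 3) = -924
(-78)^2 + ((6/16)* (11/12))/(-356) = 6084.00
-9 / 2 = -4.50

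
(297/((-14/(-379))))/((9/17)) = 212619/14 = 15187.07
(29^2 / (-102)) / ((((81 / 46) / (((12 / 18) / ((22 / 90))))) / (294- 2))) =-3728.89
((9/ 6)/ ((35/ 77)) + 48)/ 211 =513/ 2110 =0.24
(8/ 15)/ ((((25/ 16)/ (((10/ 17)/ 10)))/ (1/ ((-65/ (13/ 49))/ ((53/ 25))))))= -6784/ 39046875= -0.00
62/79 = 0.78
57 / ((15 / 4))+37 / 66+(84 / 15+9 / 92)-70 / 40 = 149587 / 7590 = 19.71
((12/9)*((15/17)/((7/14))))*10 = 400/17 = 23.53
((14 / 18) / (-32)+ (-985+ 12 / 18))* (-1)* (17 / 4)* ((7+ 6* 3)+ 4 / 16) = 486760915 / 4608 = 105633.88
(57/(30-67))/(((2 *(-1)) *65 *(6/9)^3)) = 1539/38480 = 0.04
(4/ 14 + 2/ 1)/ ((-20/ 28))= -3.20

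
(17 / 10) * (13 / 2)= 221 / 20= 11.05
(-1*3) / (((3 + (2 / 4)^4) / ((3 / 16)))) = -9 / 49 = -0.18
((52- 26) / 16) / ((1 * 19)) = 13 / 152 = 0.09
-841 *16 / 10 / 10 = -3364 / 25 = -134.56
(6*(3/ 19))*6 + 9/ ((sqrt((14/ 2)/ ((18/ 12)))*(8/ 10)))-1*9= -63/ 19 + 45*sqrt(42)/ 56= 1.89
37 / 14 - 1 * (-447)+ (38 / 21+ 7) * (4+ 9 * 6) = 40345 / 42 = 960.60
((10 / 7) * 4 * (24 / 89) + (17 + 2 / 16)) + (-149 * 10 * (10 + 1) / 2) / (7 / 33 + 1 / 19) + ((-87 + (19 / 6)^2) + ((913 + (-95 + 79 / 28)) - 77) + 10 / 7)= -112683483019 / 3723048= -30266.46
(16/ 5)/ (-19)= -16/ 95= -0.17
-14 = -14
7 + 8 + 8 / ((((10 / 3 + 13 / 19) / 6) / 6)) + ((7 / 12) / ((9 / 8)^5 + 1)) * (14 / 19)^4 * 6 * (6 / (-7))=86.37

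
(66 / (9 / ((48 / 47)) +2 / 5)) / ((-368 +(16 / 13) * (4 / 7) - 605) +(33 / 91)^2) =-66248 / 8989725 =-0.01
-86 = -86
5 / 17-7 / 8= -79 / 136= -0.58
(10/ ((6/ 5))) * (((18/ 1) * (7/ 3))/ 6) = 175/ 3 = 58.33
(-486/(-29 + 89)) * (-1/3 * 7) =189/10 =18.90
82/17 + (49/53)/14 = 8811/1802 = 4.89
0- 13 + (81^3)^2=282429536468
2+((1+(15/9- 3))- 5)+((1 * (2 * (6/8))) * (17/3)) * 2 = 41/3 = 13.67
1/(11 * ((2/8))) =4/11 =0.36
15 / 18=5 / 6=0.83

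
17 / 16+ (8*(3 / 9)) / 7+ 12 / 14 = 773 / 336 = 2.30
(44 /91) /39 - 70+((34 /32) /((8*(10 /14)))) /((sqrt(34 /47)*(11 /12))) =-248386 /3549+21*sqrt(1598) /3520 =-69.75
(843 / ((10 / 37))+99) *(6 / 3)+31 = 32336 / 5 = 6467.20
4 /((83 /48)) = 192 /83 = 2.31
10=10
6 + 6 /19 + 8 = 272 /19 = 14.32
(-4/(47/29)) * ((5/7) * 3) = -1740/329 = -5.29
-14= -14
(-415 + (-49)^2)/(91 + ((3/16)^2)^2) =130154496/5963857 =21.82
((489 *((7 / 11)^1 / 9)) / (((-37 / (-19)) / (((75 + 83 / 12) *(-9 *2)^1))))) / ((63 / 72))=-12177404 / 407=-29919.91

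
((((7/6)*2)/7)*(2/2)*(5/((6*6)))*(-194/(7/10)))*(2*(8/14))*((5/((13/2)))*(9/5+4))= -1125200/17199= -65.42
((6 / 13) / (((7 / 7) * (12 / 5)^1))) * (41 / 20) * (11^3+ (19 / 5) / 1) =136817 / 260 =526.22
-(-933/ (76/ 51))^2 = -2264141889/ 5776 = -391991.32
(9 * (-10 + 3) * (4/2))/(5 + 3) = -63/4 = -15.75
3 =3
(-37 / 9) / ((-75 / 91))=3367 / 675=4.99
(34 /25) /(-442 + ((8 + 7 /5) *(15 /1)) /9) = -102 /31975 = -0.00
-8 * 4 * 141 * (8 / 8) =-4512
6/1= 6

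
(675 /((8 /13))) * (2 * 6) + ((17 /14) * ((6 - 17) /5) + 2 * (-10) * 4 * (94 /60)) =1368622 /105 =13034.50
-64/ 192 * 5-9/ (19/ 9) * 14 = -3497/ 57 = -61.35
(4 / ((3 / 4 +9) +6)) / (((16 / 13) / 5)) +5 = 380 / 63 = 6.03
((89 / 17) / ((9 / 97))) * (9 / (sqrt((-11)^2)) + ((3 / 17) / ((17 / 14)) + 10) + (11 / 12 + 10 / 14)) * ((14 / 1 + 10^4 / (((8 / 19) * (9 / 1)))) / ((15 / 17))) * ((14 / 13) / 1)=69322270266790 / 30127383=2300972.18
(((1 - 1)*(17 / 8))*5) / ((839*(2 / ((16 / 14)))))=0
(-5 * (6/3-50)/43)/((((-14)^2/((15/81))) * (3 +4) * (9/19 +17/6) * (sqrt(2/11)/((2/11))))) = 3800 * sqrt(22)/183492309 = 0.00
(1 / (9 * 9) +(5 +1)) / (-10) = -0.60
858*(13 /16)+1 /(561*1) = 697.13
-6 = -6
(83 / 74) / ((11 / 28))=1162 / 407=2.86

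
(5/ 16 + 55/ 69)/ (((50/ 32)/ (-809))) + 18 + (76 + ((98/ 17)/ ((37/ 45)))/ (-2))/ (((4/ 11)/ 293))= 10044012929/ 173604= 57855.88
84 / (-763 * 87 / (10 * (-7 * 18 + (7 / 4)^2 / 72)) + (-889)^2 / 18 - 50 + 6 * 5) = 0.00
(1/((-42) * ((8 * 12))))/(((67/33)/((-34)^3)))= 54043/11256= 4.80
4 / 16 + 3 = 13 / 4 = 3.25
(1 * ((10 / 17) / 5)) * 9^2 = 162 / 17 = 9.53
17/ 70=0.24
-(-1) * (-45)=-45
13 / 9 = 1.44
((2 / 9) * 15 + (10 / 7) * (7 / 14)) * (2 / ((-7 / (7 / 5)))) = -34 / 21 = -1.62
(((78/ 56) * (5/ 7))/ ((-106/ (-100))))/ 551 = 4875/ 2861894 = 0.00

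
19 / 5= 3.80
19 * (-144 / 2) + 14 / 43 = -58810 / 43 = -1367.67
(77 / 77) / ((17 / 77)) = 77 / 17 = 4.53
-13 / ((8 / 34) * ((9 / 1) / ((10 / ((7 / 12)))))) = -2210 / 21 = -105.24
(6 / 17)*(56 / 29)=336 / 493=0.68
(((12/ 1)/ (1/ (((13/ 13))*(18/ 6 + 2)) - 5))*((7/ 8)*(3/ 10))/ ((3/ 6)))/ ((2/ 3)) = -63/ 32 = -1.97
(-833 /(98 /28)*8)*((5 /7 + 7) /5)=-14688 /5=-2937.60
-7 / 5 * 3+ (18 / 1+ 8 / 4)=79 / 5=15.80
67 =67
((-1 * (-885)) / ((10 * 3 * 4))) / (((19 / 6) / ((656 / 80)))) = 7257 / 380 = 19.10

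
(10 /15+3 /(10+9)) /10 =47 /570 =0.08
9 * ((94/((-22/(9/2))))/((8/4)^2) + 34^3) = 31124961/88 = 353692.74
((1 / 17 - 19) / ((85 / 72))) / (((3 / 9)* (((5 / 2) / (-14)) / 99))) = 192798144 / 7225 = 26684.86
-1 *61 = -61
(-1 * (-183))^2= 33489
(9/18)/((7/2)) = 1/7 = 0.14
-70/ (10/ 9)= -63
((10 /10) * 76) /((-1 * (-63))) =76 /63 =1.21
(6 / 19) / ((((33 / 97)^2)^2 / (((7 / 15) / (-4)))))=-619704967 / 225324990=-2.75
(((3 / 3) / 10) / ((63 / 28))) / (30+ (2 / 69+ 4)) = 23 / 17610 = 0.00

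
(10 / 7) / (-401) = -10 / 2807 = -0.00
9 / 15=3 / 5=0.60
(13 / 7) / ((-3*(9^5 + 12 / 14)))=-13 / 1240047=-0.00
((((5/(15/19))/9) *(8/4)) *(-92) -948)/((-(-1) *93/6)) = -58184/837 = -69.51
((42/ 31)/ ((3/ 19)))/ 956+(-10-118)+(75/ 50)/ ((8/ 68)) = -3415283/ 29636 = -115.24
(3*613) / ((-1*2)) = -1839 / 2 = -919.50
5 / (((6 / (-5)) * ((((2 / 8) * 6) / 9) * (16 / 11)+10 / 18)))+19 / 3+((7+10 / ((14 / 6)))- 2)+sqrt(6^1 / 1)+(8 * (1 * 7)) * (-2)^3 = -1451965 / 3318+sqrt(6) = -435.15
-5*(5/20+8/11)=-215/44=-4.89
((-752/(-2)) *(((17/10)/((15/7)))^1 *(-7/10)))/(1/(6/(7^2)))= -3196/125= -25.57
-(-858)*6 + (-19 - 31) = 5098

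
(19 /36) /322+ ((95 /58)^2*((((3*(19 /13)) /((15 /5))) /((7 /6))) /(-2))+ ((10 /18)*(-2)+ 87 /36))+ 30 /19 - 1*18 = -1925724031 /114665304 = -16.79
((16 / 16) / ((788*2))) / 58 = 1 / 91408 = 0.00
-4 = -4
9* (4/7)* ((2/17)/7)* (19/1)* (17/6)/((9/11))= 836/147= 5.69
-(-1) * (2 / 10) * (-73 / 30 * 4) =-146 / 75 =-1.95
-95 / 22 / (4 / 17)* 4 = -1615 / 22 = -73.41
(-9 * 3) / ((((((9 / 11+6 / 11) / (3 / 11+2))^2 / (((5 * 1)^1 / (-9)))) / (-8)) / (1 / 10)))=-100 / 3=-33.33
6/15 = 2/5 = 0.40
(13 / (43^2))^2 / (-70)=-169 / 239316070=-0.00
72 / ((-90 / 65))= -52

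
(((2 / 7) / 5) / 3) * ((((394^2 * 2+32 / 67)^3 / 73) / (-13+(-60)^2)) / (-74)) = -9001061526646307708416 / 305963533636005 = -29418739.61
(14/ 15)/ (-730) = -0.00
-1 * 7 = -7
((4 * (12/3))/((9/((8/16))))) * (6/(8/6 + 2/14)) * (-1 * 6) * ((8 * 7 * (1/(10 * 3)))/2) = -20.23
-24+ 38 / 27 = -610 / 27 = -22.59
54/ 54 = 1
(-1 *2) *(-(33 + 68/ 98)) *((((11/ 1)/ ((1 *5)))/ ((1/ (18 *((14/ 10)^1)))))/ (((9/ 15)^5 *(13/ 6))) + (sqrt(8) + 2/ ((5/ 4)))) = 22473.02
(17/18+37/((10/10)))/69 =683/1242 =0.55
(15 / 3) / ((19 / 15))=75 / 19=3.95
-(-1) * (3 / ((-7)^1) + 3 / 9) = -2 / 21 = -0.10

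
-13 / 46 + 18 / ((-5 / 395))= -65425 / 46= -1422.28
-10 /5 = -2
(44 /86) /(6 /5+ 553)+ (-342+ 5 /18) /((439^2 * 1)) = -351322523 /413339135634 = -0.00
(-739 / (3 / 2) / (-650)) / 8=739 / 7800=0.09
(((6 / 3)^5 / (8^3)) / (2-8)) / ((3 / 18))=-0.06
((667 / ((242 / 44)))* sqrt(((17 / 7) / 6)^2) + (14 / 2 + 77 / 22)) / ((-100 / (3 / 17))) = -0.11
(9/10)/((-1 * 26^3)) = -9/175760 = -0.00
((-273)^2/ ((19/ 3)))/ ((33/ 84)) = 6260436/ 209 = 29954.24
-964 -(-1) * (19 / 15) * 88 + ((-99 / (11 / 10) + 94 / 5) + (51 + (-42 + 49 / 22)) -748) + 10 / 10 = -547637 / 330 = -1659.51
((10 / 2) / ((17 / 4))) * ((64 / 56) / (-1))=-160 / 119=-1.34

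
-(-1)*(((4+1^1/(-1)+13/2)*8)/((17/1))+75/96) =2857/544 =5.25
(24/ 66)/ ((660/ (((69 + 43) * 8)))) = 896/ 1815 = 0.49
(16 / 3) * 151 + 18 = 2470 / 3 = 823.33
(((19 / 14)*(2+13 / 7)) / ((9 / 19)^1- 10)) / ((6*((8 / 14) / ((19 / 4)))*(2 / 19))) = -1172889 / 162176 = -7.23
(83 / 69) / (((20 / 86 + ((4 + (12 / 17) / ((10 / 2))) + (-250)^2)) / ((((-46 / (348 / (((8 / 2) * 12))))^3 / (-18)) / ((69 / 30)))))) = 8931065600 / 75218652945729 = 0.00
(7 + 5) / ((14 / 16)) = 96 / 7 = 13.71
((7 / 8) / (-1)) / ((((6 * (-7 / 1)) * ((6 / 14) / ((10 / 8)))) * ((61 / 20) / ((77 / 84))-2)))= 1925 / 42048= 0.05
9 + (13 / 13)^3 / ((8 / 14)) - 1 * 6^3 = -821 / 4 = -205.25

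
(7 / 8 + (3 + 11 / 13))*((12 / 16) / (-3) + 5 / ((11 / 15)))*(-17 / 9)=-2412283 / 41184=-58.57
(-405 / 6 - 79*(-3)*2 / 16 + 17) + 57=289 / 8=36.12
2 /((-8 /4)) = -1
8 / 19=0.42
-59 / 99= -0.60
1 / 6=0.17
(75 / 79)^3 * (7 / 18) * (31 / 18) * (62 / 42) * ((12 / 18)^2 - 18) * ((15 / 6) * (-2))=75078125 / 1011042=74.26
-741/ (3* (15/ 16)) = -3952/ 15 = -263.47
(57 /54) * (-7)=-7.39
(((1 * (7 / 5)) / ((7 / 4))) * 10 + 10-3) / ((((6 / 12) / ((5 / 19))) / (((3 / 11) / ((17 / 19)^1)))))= 450 / 187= 2.41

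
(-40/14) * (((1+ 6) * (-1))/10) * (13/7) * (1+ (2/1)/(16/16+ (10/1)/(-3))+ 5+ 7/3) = 4082/147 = 27.77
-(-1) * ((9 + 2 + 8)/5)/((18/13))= 247/90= 2.74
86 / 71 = 1.21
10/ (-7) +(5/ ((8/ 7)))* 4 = 225/ 14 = 16.07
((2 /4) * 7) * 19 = 133 /2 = 66.50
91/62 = 1.47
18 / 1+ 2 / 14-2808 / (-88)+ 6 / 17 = 65980 / 1309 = 50.40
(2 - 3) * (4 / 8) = -1 / 2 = -0.50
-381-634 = -1015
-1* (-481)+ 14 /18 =4336 /9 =481.78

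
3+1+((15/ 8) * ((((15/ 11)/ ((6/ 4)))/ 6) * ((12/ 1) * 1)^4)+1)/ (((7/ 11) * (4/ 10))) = 324111/ 14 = 23150.79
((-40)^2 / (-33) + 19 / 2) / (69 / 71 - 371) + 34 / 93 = 25314629 / 53752512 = 0.47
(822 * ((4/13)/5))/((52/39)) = 2466/65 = 37.94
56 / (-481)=-56 / 481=-0.12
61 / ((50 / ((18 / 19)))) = 1.16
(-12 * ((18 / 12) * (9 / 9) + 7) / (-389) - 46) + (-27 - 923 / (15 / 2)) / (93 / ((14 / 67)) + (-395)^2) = -584634516226 / 12782040135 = -45.74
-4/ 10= -2/ 5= -0.40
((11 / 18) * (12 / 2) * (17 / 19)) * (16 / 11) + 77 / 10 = 7109 / 570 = 12.47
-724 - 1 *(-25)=-699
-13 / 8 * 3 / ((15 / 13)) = -169 / 40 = -4.22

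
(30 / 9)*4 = 40 / 3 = 13.33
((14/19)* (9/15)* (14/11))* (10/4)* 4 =1176/209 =5.63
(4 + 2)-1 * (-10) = 16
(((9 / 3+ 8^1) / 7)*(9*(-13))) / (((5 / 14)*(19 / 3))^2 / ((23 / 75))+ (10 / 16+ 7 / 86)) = -213837624 / 20225333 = -10.57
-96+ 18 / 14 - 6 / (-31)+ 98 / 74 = -748274 / 8029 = -93.20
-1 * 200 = -200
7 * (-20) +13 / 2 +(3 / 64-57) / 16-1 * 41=-182333 / 1024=-178.06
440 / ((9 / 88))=4302.22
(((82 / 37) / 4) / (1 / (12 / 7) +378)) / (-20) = -123 / 1680910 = -0.00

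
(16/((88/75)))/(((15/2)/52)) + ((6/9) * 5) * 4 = 3560/33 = 107.88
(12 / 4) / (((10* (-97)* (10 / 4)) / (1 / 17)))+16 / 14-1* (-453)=131054254 / 288575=454.14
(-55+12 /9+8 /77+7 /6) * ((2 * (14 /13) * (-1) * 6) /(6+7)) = 96828 /1859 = 52.09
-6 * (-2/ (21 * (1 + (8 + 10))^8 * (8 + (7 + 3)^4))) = 1/ 297450123100074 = 0.00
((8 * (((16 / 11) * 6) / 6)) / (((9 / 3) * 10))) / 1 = 64 / 165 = 0.39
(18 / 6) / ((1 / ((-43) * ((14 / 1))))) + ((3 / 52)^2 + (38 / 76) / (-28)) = -34184243 / 18928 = -1806.01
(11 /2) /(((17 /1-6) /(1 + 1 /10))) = 11 /20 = 0.55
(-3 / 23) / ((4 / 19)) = -57 / 92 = -0.62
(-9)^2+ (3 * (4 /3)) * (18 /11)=963 /11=87.55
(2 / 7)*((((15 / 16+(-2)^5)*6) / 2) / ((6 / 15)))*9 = -9585 / 16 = -599.06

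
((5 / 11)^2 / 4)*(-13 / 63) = -325 / 30492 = -0.01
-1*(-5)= 5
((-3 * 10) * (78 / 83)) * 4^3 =-149760 / 83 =-1804.34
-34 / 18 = -17 / 9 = -1.89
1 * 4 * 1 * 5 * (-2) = -40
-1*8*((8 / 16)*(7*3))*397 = -33348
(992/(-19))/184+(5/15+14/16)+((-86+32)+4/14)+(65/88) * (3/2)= -83473883/1615152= -51.68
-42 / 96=-0.44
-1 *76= -76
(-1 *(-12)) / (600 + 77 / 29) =348 / 17477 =0.02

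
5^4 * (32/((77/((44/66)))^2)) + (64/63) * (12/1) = 730496/53361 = 13.69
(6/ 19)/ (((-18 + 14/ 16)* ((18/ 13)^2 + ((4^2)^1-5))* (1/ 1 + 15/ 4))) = -32448/ 107964631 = -0.00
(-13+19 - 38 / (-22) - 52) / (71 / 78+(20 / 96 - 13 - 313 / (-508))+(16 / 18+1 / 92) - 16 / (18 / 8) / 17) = 7545083208 / 1837807477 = 4.11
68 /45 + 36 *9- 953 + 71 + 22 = -24052 /45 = -534.49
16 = 16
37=37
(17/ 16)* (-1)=-17/ 16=-1.06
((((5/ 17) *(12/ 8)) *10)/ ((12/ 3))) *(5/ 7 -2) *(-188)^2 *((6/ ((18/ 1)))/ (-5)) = 397620/ 119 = 3341.34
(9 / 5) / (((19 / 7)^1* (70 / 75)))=27 / 38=0.71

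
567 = 567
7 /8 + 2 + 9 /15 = 139 /40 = 3.48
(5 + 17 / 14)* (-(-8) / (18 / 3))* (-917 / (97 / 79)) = -600242 / 97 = -6188.06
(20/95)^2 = 16/361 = 0.04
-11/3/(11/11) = -11/3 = -3.67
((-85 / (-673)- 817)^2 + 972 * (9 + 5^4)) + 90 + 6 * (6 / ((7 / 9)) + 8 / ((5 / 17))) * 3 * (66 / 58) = 590438615408442 / 459722935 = 1284335.78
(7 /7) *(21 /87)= 7 /29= 0.24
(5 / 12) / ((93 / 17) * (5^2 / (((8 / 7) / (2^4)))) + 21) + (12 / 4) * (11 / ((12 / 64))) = 69499669 / 394884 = 176.00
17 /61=0.28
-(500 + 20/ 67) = -33520/ 67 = -500.30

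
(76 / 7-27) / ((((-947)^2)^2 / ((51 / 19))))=-5763 / 106967428869973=-0.00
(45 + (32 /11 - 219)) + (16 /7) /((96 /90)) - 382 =-42423 /77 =-550.95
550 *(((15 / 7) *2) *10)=165000 / 7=23571.43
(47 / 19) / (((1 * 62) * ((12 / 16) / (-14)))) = -1316 / 1767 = -0.74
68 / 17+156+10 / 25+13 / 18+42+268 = 42401 / 90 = 471.12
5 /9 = 0.56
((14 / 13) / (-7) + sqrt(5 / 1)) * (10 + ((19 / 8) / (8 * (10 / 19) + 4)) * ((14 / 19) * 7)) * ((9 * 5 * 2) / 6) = -35855 / 1352 + 35855 * sqrt(5) / 208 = 358.93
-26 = -26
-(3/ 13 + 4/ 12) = -22/ 39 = -0.56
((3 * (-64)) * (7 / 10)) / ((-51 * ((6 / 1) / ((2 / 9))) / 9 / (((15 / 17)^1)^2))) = 3360 / 4913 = 0.68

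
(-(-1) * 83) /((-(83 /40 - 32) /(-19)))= -3320 /63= -52.70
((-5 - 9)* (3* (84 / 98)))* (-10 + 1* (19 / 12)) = 303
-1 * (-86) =86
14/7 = 2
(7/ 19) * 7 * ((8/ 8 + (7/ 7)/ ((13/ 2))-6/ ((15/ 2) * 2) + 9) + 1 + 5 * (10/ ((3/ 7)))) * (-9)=-3652509/ 1235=-2957.50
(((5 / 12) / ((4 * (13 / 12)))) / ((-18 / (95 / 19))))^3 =-15625 / 820025856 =-0.00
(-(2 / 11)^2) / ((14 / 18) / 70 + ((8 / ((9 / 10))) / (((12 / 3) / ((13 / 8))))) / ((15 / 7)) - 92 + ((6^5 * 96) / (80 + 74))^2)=-26460 / 18807327102601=-0.00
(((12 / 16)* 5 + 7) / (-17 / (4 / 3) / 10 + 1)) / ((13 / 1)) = -430 / 143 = -3.01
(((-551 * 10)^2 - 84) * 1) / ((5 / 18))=109296057.60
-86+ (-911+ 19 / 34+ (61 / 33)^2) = -36767717 / 37026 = -993.02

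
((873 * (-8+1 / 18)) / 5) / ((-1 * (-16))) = -13871 / 160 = -86.69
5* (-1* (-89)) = 445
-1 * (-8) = 8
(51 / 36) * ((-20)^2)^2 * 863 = 586840000 / 3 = 195613333.33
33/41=0.80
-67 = -67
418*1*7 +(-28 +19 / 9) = 26101 / 9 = 2900.11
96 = 96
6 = 6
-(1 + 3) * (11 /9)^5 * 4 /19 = -2576816 /1121931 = -2.30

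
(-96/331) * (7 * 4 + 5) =-3168/331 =-9.57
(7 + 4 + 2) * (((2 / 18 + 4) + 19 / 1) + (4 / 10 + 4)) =16094 / 45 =357.64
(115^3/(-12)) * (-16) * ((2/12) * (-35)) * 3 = -106461250/3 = -35487083.33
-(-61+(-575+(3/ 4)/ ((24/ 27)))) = 20325/ 32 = 635.16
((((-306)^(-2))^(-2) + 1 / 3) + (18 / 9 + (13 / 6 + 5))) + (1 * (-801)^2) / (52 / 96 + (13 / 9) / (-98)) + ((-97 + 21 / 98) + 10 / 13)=114109930406905 / 13013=8768918036.34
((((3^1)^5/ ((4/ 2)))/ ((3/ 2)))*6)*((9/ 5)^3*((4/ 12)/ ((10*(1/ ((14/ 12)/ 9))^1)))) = 12.25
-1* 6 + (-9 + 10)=-5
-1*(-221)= 221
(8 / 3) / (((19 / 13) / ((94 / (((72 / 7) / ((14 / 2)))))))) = 59878 / 513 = 116.72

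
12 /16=3 /4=0.75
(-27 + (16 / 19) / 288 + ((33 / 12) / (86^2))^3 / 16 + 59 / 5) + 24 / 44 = -57086728346496892249 / 3896273762768977920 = -14.65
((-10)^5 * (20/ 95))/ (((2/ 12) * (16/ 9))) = -1350000/ 19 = -71052.63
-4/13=-0.31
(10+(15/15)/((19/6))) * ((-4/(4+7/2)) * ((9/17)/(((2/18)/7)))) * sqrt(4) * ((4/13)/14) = -169344/20995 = -8.07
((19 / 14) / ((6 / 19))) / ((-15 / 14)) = -361 / 90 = -4.01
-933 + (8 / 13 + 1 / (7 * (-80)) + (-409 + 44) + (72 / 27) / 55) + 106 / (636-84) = -2389135181 / 1841840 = -1297.15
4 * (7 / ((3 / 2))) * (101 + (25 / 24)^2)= 411607 / 216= 1905.59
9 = 9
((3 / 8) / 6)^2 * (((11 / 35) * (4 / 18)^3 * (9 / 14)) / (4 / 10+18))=11 / 23369472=0.00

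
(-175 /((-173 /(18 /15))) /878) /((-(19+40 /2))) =-35 /987311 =-0.00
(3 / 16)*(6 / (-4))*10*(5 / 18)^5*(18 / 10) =-0.01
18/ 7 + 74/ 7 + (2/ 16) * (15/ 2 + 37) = 2095/ 112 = 18.71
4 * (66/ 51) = 88/ 17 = 5.18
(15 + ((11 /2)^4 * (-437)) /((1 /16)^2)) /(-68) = 102369857 /68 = 1505439.07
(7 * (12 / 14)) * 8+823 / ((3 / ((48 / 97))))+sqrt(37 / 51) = sqrt(1887) / 51+17824 / 97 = 184.60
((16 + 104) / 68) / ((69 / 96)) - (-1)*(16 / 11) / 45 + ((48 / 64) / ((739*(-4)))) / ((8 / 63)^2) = 362030547301 / 146462469120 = 2.47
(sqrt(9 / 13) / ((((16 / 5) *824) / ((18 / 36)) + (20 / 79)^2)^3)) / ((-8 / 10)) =-151929659700625 *sqrt(13) / 77248853252061722672283648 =-0.00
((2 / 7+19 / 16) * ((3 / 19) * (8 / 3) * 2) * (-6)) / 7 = -990 / 931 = -1.06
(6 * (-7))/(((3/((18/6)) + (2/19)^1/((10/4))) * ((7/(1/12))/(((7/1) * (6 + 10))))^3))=-85120/891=-95.53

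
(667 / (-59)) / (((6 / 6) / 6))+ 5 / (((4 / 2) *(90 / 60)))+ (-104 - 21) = -33836 / 177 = -191.16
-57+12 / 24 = -113 / 2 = -56.50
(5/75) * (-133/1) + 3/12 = -517/60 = -8.62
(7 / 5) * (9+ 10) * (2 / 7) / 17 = 38 / 85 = 0.45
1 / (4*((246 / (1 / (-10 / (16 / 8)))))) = -1 / 4920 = -0.00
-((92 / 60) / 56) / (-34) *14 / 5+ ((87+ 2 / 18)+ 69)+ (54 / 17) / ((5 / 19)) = 5146429 / 30600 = 168.18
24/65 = 0.37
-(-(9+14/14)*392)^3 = 60236288000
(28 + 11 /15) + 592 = 9311 /15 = 620.73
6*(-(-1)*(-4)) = -24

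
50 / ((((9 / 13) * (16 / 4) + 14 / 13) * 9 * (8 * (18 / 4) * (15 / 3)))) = 13 / 1620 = 0.01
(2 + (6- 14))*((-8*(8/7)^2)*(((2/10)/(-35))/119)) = -3072/1020425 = -0.00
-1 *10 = -10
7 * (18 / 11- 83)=-6265 / 11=-569.55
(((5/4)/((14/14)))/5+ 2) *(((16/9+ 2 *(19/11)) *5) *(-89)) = -115255/22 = -5238.86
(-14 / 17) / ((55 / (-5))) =0.07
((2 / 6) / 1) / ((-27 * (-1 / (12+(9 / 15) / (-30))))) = 599 / 4050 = 0.15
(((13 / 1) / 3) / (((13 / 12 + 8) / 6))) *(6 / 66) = 312 / 1199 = 0.26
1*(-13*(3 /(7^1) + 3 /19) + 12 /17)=-15642 /2261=-6.92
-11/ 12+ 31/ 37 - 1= -479/ 444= -1.08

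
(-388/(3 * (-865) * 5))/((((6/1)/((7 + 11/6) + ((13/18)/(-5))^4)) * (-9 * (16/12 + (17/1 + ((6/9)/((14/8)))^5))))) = -944882908243519/3542687365687875000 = -0.00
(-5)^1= -5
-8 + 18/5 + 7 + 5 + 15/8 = 379/40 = 9.48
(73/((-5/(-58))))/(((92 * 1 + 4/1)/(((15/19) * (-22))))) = -23287/152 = -153.20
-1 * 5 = -5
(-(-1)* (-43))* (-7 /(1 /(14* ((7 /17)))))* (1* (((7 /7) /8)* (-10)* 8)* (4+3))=-2064860 /17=-121462.35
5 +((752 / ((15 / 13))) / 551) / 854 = 5.00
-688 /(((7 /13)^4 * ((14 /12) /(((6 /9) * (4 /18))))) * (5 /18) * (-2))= 157199744 /84035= 1870.65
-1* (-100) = 100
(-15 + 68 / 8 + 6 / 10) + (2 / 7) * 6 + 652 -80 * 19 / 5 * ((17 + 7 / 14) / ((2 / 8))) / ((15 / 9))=-848413 / 70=-12120.19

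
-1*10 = -10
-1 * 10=-10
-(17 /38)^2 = -289 /1444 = -0.20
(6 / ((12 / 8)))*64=256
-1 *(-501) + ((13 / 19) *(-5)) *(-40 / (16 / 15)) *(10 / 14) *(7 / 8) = 176679 / 304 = 581.18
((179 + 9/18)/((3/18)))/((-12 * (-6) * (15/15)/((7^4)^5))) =1193559316701779514.96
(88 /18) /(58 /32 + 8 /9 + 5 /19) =13376 /8111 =1.65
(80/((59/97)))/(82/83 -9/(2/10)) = -644080/215527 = -2.99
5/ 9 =0.56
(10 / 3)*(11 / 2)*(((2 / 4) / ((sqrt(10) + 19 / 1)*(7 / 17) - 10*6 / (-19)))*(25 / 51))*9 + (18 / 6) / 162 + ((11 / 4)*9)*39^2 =16812145802605 / 446555484 - 3474625*sqrt(10) / 24808638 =37648.06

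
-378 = -378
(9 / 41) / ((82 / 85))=765 / 3362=0.23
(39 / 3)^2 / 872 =169 / 872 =0.19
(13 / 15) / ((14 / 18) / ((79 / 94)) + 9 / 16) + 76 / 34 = 4054162 / 1438795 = 2.82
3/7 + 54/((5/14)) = 5307/35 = 151.63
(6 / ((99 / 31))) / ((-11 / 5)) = -310 / 363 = -0.85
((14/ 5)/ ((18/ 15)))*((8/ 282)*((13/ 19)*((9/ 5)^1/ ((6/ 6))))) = 0.08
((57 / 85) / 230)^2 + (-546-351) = -342835639251 / 382202500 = -897.00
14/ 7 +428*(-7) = -2994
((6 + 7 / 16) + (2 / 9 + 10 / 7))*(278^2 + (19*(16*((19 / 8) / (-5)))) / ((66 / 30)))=384731917 / 616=624564.80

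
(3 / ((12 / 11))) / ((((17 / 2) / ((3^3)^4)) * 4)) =42984.20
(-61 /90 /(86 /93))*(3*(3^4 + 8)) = -168299 /860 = -195.70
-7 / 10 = -0.70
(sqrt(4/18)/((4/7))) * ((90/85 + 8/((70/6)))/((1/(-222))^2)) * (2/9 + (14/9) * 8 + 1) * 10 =116523804 * sqrt(2)/17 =9693502.59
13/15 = 0.87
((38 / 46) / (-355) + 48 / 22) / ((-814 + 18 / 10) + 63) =-195751 / 67289398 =-0.00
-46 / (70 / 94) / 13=-2162 / 455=-4.75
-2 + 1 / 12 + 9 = 7.08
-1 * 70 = -70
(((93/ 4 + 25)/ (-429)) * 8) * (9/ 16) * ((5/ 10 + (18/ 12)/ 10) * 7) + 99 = 170187/ 1760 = 96.70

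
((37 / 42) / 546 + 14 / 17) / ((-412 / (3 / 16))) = -321677 / 856617216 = -0.00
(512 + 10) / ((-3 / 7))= -1218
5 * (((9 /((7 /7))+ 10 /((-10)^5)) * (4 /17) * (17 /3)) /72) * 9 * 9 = 67.50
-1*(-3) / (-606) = -1 / 202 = -0.00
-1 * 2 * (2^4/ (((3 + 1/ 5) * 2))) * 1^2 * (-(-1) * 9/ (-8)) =45/ 8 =5.62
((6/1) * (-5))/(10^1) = -3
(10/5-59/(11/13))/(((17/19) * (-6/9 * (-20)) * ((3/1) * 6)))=-2831/8976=-0.32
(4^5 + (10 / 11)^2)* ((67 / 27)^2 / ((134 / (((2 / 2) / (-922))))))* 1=-2077067 / 40664349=-0.05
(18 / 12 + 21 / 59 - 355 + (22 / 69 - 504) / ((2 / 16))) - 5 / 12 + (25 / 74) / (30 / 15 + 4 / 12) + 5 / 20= -9241962563 / 2108778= -4382.62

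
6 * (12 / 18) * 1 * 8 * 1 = 32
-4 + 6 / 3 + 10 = 8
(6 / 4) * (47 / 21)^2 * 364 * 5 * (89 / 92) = 12779065 / 966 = 13228.85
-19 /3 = -6.33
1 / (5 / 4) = 4 / 5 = 0.80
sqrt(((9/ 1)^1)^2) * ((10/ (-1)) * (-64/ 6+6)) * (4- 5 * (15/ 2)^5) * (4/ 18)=-132886145/ 12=-11073845.42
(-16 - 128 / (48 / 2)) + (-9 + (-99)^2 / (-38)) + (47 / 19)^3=-273.12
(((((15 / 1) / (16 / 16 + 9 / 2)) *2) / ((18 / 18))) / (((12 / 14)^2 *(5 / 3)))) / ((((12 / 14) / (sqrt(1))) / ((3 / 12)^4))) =343 / 16896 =0.02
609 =609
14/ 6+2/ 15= 37/ 15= 2.47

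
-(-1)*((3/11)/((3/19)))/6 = 19/66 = 0.29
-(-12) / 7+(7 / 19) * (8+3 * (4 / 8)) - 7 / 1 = -25 / 14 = -1.79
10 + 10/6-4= 23/3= 7.67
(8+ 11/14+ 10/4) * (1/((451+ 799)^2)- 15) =-1851562421/10937500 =-169.29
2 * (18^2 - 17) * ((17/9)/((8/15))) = 26095/12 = 2174.58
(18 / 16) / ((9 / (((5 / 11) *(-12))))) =-15 / 22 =-0.68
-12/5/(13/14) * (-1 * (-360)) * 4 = -48384/13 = -3721.85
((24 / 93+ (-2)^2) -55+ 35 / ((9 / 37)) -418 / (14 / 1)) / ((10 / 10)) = 123605 / 1953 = 63.29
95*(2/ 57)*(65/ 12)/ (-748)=-325/ 13464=-0.02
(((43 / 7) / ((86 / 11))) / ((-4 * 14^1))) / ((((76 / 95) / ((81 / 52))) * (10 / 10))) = -4455 / 163072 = -0.03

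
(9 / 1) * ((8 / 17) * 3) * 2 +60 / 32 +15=5751 / 136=42.29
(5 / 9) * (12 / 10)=2 / 3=0.67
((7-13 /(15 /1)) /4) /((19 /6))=46 /95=0.48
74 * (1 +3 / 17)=87.06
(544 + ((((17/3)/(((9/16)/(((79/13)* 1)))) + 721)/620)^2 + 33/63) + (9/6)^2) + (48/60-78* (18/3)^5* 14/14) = -200887589407358093/331509250800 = -605978.83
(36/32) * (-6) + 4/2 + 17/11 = -141/44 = -3.20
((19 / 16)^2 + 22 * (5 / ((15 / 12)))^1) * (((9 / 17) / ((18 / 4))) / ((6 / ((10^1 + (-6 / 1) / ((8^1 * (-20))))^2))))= 14759033201 / 83558400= 176.63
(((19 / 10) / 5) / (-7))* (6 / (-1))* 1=57 / 175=0.33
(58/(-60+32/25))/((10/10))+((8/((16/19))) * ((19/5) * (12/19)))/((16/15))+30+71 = 356393/2936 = 121.39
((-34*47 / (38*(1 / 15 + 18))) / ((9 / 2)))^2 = 63840100 / 238609809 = 0.27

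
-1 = -1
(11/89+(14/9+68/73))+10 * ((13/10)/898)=137842543/52508754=2.63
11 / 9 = 1.22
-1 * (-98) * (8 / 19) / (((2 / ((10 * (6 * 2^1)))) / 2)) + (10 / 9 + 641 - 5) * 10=11322.69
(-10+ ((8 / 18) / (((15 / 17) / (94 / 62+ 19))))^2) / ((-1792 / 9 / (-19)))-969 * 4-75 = -763667829943 / 193737600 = -3941.76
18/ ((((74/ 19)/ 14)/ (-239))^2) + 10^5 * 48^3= 15158232240642/ 1369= 11072485201.35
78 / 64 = 39 / 32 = 1.22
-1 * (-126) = 126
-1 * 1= -1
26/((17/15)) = 390/17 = 22.94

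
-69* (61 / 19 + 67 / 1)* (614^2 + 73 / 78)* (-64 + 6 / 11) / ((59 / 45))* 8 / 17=41596179629.32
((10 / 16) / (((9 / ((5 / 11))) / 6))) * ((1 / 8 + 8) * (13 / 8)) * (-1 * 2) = -5.00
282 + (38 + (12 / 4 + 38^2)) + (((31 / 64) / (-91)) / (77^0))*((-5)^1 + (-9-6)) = 2572907 / 1456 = 1767.11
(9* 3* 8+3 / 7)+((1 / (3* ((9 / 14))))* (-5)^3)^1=28655 / 189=151.61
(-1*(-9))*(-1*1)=-9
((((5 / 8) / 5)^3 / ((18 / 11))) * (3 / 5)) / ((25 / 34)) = 187 / 192000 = 0.00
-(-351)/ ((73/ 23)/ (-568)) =-4585464/ 73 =-62814.58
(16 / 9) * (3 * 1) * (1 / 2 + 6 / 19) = 4.35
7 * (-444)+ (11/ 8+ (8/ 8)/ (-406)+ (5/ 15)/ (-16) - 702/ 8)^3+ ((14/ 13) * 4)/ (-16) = -7793970817432809605/ 12026940936192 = -648042.66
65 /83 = 0.78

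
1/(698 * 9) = 1/6282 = 0.00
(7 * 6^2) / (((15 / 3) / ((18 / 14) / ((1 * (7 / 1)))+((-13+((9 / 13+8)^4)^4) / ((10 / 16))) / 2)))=4986704891708560272919521143458872468 / 116447906607056472175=42823482508240964.46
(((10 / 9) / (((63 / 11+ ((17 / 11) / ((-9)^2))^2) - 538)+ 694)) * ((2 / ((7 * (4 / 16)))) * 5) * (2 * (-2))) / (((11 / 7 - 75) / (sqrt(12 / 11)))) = 0.00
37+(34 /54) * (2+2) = 1067 /27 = 39.52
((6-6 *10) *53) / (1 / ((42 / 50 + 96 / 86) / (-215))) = 6018786 / 231125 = 26.04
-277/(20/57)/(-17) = 15789/340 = 46.44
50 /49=1.02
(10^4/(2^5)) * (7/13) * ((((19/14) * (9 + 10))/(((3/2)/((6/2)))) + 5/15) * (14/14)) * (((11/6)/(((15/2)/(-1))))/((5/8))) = -1199000/351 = -3415.95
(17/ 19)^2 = 289/ 361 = 0.80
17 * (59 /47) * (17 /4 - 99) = -380137 /188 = -2022.01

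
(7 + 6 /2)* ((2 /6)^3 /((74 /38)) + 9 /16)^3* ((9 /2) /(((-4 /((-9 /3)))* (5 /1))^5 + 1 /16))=4015301736875 /5975299373596416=0.00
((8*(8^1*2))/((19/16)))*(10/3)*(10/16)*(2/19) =25600/1083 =23.64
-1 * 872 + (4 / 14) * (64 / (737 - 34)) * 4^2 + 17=-4205407 / 4921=-854.58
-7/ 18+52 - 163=-2005/ 18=-111.39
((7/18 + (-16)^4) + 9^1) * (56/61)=33034876/549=60172.82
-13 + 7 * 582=4061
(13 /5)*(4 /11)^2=208 /605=0.34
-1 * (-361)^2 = -130321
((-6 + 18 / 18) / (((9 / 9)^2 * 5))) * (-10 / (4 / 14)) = 35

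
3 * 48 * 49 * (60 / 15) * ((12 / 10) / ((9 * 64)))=294 / 5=58.80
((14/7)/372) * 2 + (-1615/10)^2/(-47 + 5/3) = -575.33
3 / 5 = 0.60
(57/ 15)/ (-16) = -19/ 80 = -0.24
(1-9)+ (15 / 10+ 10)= 7 / 2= 3.50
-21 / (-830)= 21 / 830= 0.03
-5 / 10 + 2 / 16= -3 / 8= -0.38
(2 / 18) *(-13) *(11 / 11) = -13 / 9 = -1.44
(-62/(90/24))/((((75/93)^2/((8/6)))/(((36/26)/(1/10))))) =-3813248/8125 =-469.32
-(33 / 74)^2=-1089 / 5476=-0.20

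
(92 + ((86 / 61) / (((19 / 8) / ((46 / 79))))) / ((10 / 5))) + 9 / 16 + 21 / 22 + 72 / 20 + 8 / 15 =23645926477 / 241721040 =97.82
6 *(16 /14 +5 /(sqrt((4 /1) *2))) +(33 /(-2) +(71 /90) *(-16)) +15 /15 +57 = 15 *sqrt(2) /2 +22513 /630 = 46.34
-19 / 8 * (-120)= 285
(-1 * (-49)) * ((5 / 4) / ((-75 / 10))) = -49 / 6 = -8.17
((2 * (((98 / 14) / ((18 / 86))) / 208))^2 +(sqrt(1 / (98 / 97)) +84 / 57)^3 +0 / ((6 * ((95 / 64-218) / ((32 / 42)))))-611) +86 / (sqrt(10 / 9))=-25378058355179 / 42063997248 +265513 * sqrt(194) / 495292 +129 * sqrt(10) / 5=-514.27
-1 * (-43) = 43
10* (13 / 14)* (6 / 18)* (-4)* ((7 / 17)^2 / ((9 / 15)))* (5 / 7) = -6500 / 2601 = -2.50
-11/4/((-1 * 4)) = 11/16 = 0.69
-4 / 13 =-0.31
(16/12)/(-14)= -2/21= -0.10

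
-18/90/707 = -1/3535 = -0.00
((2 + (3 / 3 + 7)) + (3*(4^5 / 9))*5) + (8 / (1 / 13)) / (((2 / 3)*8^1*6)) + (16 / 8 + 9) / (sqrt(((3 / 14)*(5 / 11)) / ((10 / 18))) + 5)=79004537 / 45876-33*sqrt(462) / 3823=1721.95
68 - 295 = -227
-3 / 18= -1 / 6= -0.17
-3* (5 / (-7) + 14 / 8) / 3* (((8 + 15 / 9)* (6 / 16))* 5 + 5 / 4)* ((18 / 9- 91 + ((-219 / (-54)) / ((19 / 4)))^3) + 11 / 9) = 979449878315 / 560023632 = 1748.94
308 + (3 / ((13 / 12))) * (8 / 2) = 4148 / 13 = 319.08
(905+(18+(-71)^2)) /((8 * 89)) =8.38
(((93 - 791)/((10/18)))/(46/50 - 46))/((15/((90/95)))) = 37692/21413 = 1.76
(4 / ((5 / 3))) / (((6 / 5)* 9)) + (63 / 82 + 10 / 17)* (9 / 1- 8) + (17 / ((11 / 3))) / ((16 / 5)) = 3342631 / 1104048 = 3.03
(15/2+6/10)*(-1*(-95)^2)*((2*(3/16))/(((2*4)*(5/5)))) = -438615/128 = -3426.68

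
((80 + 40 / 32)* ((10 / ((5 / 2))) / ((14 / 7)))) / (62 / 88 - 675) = -7150 / 29669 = -0.24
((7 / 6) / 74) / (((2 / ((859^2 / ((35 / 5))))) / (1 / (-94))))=-737881 / 83472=-8.84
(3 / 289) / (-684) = -1 / 65892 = -0.00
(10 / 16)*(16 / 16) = 5 / 8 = 0.62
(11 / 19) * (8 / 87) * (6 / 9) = 176 / 4959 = 0.04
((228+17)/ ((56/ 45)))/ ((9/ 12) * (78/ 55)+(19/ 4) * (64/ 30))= 51975/ 2956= 17.58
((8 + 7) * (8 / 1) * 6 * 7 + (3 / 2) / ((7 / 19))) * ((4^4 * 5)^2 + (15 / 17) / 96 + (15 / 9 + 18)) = 62940953544029 / 7616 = 8264305875.00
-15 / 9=-5 / 3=-1.67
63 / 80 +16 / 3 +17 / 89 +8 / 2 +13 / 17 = 4022117 / 363120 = 11.08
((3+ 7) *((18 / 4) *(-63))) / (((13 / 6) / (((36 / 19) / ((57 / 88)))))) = -17962560 / 4693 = -3827.52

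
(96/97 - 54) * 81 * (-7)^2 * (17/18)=-19274787/97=-198709.14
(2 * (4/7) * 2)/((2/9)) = 72/7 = 10.29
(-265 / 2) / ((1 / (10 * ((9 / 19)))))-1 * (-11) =-11716 / 19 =-616.63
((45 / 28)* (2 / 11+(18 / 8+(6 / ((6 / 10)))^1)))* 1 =24615 / 1232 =19.98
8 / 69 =0.12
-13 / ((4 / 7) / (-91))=8281 / 4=2070.25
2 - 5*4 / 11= 2 / 11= 0.18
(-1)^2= 1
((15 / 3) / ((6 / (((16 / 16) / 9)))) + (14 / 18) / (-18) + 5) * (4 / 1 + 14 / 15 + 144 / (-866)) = 12663458 / 526095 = 24.07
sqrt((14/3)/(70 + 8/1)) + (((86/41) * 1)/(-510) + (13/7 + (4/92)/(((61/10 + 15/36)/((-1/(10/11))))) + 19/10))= sqrt(91)/39 + 290027839/77429730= 3.99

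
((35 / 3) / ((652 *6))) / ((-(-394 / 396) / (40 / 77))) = 50 / 32111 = 0.00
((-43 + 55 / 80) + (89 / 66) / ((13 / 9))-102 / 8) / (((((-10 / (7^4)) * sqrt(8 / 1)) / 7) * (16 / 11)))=2081496529 * sqrt(2) / 133120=22112.99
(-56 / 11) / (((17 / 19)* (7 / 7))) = -1064 / 187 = -5.69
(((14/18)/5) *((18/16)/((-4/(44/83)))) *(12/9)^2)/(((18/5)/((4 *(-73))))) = 22484/6723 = 3.34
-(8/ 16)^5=-1/ 32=-0.03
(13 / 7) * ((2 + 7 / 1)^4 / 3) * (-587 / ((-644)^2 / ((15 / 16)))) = -250334955 / 46450432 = -5.39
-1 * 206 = -206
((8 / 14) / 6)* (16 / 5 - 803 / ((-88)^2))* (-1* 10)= -519 / 176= -2.95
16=16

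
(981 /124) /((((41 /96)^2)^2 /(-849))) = -17684860502016 /87598591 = -201885.22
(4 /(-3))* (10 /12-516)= 6182 /9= 686.89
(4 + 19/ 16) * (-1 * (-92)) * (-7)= -13363/ 4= -3340.75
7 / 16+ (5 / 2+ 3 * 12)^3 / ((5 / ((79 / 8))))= 36066247 / 320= 112707.02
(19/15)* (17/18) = 323/270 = 1.20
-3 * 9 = -27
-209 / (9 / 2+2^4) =-418 / 41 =-10.20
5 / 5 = 1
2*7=14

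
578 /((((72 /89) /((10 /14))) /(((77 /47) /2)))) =1414655 /3384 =418.04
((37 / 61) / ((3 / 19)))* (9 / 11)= 2109 / 671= 3.14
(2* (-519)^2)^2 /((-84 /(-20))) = 483702322140 /7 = 69100331734.29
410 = 410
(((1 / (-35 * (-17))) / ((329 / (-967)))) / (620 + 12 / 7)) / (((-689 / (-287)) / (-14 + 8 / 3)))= 0.00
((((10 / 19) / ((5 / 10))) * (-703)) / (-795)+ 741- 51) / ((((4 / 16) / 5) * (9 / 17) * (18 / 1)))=18675860 / 12879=1450.10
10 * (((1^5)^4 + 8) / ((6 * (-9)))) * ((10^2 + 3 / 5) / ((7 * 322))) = -503 / 6762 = -0.07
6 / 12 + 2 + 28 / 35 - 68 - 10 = -747 / 10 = -74.70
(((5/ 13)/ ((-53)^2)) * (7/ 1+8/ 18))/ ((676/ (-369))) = -13735/ 24685492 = -0.00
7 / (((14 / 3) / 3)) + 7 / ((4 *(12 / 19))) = 349 / 48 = 7.27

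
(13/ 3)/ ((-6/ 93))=-403/ 6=-67.17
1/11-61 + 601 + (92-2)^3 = 8024941/11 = 729540.09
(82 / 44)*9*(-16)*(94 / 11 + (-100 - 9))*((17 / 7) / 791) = 55453320 / 669977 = 82.77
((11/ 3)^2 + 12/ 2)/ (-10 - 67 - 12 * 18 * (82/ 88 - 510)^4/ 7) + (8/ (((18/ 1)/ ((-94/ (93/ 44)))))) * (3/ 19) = -22487894765338964061056/ 7205532528451611168459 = -3.12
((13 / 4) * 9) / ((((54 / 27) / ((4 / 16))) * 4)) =0.91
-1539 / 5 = -307.80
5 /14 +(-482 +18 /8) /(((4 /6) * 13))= -40039 /728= -55.00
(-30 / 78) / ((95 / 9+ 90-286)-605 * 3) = 45 / 234052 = 0.00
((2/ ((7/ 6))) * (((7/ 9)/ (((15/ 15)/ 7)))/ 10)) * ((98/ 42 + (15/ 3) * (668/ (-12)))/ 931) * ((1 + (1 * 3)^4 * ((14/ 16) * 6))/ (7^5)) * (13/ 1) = -203918/ 2235331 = -0.09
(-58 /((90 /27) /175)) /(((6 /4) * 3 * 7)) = -290 /3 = -96.67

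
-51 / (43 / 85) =-4335 / 43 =-100.81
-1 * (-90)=90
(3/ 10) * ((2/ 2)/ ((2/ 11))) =33/ 20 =1.65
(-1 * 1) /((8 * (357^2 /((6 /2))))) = -1 /339864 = -0.00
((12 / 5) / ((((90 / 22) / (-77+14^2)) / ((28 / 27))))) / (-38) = -73304 / 38475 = -1.91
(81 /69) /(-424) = -27 /9752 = -0.00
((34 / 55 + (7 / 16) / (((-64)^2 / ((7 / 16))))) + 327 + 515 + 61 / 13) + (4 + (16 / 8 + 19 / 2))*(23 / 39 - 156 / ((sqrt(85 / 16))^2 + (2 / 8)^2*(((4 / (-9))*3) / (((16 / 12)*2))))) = 896541498001 / 2249195520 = 398.61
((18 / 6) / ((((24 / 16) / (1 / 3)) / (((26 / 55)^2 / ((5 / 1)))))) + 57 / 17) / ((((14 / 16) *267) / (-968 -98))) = -22252613552 / 1441699875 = -15.43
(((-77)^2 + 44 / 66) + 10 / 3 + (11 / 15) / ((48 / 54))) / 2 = 237353 / 80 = 2966.91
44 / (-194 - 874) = -11 / 267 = -0.04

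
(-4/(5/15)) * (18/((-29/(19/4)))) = 1026/29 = 35.38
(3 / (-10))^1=-3 / 10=-0.30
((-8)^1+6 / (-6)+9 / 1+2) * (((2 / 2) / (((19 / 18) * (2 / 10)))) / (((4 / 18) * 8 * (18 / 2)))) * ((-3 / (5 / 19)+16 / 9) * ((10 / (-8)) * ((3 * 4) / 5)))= 1299 / 76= 17.09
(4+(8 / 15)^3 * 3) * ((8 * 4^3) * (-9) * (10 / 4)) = -1283072 / 25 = -51322.88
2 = 2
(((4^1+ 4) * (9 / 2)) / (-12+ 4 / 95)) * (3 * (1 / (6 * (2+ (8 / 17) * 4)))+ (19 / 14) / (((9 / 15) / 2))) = -1225215 / 87472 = -14.01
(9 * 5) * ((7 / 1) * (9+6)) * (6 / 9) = 3150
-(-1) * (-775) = -775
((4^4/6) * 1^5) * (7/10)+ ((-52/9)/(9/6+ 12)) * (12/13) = 11936/405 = 29.47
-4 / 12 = -1 / 3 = -0.33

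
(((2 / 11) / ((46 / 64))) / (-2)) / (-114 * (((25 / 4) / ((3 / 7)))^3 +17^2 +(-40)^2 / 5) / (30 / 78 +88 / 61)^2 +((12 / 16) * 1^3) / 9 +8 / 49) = 841300992 / 842688055194887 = 0.00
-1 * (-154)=154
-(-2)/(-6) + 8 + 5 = 38/3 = 12.67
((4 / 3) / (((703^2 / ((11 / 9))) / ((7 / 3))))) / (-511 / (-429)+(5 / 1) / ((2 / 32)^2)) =44044 / 7334079845733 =0.00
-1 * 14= -14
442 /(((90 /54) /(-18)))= -23868 /5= -4773.60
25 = 25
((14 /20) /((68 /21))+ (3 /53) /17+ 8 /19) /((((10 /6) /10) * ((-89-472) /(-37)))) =16229273 /64025060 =0.25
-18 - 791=-809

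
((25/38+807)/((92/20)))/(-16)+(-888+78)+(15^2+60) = -535.97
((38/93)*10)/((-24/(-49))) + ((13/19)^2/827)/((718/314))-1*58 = -2969790732043/59805532134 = -49.66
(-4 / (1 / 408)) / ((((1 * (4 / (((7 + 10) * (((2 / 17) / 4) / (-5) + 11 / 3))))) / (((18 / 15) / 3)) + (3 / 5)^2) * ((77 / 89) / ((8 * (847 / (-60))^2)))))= -421094262512 / 72909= -5775614.29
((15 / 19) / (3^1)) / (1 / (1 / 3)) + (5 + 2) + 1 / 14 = 5713 / 798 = 7.16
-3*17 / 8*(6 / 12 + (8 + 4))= -1275 / 16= -79.69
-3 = -3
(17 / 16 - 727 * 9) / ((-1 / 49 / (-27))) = -138479733 / 16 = -8654983.31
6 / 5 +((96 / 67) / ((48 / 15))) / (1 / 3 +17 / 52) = 64806 / 34505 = 1.88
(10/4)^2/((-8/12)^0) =25/4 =6.25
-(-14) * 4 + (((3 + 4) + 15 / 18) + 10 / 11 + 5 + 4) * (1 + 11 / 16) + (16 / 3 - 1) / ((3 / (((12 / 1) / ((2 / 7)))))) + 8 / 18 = 465859 / 3168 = 147.05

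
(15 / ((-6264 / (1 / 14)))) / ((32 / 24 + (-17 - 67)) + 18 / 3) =1 / 448224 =0.00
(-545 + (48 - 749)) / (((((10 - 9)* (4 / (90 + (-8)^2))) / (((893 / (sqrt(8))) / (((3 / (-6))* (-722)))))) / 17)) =-38328829* sqrt(2) / 76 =-713225.66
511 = 511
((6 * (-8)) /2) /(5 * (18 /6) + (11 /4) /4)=-384 /251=-1.53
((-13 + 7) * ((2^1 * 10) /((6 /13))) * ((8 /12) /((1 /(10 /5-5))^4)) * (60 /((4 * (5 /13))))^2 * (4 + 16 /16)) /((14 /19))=-1014354900 /7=-144907842.86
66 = 66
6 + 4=10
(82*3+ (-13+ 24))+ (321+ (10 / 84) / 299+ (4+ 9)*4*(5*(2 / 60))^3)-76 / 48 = 130350037 / 226044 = 576.66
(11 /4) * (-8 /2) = -11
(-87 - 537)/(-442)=24/17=1.41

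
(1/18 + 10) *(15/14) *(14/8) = 18.85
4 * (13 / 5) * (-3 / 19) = -156 / 95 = -1.64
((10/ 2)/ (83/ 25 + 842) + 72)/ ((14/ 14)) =1521701/ 21133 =72.01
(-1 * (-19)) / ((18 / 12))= 38 / 3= 12.67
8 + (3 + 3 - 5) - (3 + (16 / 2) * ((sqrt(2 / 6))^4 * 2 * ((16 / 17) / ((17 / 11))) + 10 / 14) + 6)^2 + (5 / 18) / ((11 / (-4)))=-877496608034 / 3646443339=-240.64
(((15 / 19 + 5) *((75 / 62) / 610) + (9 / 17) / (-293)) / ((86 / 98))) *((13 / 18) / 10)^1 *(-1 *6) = -0.00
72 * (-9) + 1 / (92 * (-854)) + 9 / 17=-864797993 / 1335656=-647.47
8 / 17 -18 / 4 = -137 / 34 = -4.03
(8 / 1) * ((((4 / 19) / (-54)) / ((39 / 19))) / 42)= -8 / 22113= -0.00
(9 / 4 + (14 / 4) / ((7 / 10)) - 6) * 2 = 5 / 2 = 2.50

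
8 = 8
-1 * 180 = -180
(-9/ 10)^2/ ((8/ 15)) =243/ 160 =1.52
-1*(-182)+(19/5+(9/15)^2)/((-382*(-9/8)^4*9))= 51316320458/281958975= 182.00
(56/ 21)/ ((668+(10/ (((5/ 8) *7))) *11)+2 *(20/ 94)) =329/ 85569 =0.00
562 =562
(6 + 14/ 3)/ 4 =8/ 3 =2.67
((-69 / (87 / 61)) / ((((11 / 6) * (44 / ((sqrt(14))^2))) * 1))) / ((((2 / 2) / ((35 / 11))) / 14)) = -14436870 / 38599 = -374.02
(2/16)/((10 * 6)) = 1/480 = 0.00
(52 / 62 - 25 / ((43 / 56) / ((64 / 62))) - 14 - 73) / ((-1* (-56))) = -159653 / 74648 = -2.14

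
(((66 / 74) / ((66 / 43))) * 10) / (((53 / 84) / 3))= 54180 / 1961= 27.63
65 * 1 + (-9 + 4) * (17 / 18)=1085 / 18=60.28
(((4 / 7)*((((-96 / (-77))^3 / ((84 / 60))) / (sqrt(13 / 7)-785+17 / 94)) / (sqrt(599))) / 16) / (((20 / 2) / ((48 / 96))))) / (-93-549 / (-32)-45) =5211684864*sqrt(54509) / 658020789459860643885145+584318582784*sqrt(599) / 13428995703262462120105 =0.00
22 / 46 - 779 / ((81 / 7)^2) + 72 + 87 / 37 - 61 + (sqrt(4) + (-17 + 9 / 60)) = -6.84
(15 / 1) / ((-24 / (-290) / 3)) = 2175 / 4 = 543.75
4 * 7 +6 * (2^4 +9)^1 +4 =182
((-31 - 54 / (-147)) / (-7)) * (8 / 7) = 12008 / 2401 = 5.00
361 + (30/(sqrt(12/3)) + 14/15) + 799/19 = 119411/285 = 418.99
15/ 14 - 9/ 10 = 6/ 35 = 0.17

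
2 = 2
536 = 536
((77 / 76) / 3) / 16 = 77 / 3648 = 0.02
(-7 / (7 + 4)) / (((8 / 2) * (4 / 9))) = -63 / 176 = -0.36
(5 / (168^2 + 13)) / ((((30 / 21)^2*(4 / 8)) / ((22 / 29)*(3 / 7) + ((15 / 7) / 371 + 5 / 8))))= 575933 / 3472021520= 0.00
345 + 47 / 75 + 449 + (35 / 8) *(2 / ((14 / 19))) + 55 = 861.50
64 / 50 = 32 / 25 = 1.28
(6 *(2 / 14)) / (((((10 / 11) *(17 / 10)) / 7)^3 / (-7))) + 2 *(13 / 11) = -30003440 / 54043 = -555.18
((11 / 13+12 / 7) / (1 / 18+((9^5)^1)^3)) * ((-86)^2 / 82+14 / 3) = 16311864 / 13827236649212441273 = 0.00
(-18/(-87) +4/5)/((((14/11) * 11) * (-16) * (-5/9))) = 657/81200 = 0.01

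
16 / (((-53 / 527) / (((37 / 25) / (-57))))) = 311984 / 75525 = 4.13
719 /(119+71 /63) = 45297 /7568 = 5.99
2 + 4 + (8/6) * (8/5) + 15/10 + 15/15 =319/30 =10.63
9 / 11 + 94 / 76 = 859 / 418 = 2.06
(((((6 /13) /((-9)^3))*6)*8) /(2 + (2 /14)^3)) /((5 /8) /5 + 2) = -87808 /12297987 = -0.01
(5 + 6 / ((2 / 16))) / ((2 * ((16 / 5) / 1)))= 265 / 32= 8.28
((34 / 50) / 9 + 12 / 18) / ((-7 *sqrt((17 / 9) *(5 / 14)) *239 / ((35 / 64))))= -167 *sqrt(1190) / 19502400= -0.00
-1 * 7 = -7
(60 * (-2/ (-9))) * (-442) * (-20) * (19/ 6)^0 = 353600/ 3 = 117866.67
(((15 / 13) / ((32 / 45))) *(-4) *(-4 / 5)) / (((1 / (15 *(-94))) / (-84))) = 7994700 / 13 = 614976.92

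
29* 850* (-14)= -345100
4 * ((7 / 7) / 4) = 1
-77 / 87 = -0.89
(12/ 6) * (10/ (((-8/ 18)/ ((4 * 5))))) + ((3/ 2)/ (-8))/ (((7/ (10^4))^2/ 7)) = -18756300/ 7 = -2679471.43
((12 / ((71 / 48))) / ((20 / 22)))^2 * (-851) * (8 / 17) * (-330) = 10524420.83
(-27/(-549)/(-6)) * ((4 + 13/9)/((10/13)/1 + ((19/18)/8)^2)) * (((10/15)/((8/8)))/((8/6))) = -366912/12935233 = -0.03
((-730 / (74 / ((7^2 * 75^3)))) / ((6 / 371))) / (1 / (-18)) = 8397845859375 / 37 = 226968807010.14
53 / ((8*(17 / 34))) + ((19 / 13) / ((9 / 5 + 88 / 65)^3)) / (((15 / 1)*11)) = 602726989 / 45487860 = 13.25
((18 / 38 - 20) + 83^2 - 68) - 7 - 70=127765 / 19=6724.47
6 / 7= 0.86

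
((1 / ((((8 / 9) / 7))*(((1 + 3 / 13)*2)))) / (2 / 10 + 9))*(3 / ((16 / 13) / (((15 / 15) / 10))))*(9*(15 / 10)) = 862407 / 753664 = 1.14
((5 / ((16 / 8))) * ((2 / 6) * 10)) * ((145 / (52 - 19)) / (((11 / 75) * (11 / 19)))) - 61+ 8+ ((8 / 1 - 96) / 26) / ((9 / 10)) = 374.46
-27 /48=-9 /16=-0.56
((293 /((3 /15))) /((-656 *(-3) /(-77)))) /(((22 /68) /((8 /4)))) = -174335 /492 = -354.34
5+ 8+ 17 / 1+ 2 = 32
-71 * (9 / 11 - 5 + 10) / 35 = -4544 / 385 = -11.80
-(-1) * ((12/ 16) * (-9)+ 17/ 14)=-155/ 28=-5.54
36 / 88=9 / 22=0.41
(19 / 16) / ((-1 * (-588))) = 19 / 9408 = 0.00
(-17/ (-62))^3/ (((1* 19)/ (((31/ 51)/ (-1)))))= -289/ 438216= -0.00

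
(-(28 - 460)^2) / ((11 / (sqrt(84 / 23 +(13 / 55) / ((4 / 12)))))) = -559872 *sqrt(775445) / 13915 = -35430.81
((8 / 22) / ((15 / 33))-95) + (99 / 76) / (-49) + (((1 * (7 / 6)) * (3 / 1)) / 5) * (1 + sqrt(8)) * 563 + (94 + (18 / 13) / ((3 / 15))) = 97016799 / 242060 + 3941 * sqrt(2) / 5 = 1515.48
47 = 47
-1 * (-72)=72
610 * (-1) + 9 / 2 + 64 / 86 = -52009 / 86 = -604.76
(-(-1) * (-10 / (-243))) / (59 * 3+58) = 2 / 11421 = 0.00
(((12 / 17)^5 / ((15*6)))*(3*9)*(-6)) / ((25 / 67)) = -150045696 / 177482125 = -0.85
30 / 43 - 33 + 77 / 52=-68917 / 2236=-30.82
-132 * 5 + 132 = -528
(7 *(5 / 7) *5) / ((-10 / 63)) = -315 / 2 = -157.50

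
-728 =-728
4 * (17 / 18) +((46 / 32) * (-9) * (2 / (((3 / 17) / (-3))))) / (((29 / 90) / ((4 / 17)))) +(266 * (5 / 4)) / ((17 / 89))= 18331199 / 8874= 2065.72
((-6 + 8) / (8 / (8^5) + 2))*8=65536 / 8193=8.00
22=22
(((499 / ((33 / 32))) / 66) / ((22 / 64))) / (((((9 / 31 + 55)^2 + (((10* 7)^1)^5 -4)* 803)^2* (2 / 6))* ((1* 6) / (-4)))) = -7373391664 / 314846490611274976753544082996531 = -0.00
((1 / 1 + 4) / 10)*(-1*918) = -459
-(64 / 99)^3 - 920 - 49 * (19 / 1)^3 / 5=-330573447329 / 4851495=-68138.47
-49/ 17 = -2.88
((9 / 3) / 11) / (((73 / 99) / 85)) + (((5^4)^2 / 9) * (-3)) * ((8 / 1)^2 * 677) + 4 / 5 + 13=-6177624950464 / 1095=-5641666621.43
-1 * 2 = -2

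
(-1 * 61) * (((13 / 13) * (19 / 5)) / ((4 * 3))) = -1159 / 60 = -19.32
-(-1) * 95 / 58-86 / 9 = -4133 / 522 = -7.92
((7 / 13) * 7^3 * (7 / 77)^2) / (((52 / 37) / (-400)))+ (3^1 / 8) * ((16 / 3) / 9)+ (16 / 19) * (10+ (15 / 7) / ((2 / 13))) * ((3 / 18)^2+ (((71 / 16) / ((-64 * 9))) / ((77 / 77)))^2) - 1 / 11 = -12524139481079617 / 28874778476544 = -433.74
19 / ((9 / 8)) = 152 / 9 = 16.89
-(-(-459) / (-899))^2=-0.26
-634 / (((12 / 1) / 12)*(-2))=317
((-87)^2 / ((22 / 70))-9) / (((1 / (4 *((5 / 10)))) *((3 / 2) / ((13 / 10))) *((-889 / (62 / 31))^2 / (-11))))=-9180288 / 3951605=-2.32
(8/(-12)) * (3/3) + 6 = 16/3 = 5.33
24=24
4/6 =2/3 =0.67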